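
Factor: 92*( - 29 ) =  - 2668= - 2^2*23^1 * 29^1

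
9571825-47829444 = -38257619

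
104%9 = 5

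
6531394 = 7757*842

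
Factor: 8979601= 2879^1*3119^1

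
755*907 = 684785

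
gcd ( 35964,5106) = 222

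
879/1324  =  879/1324 = 0.66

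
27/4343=27/4343= 0.01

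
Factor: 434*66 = 28644 = 2^2*3^1 *7^1*11^1*31^1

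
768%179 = 52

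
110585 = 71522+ 39063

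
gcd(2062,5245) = 1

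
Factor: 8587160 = 2^3*5^1*137^1*1567^1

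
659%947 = 659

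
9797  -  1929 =7868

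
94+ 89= 183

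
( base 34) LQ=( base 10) 740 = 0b1011100100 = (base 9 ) 1012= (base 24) 16k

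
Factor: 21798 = 2^1 * 3^2*7^1*173^1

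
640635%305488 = 29659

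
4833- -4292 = 9125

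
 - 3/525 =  - 1/175 = - 0.01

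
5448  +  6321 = 11769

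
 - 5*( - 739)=3695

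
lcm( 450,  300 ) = 900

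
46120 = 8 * 5765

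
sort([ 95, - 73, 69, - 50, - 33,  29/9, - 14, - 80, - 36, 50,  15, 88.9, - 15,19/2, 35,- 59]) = [ - 80,  -  73, - 59, - 50, - 36, -33, - 15, - 14, 29/9,  19/2, 15, 35, 50,69, 88.9, 95]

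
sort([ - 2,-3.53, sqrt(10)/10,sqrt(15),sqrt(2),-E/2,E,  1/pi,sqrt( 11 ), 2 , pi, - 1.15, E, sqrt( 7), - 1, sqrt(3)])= [  -  3.53, - 2 ,  -  E/2, - 1.15,-1, sqrt (10 )/10, 1/pi,sqrt( 2), sqrt ( 3 ), 2, sqrt(7), E, E, pi, sqrt( 11),sqrt(15)]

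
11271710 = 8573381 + 2698329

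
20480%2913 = 89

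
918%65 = 8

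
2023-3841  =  -1818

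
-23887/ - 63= 379+ 10/63  =  379.16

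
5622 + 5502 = 11124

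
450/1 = 450 = 450.00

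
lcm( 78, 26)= 78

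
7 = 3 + 4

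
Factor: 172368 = 2^4 * 3^4*7^1*19^1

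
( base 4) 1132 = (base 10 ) 94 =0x5e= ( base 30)34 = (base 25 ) 3J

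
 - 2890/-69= 2890/69=41.88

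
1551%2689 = 1551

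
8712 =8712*1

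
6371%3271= 3100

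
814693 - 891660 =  - 76967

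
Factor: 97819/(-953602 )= - 2^( - 1 ) * 13^(-1)*23^1 * 4253^1*36677^( - 1 ) 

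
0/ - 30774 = 0/1 = - 0.00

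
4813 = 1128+3685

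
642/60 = 10 + 7/10 = 10.70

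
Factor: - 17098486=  - 2^1 * 8549243^1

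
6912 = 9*768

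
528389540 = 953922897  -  425533357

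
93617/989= 93617/989  =  94.66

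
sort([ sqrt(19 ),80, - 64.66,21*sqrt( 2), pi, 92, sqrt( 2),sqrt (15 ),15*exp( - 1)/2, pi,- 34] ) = [ - 64.66, - 34,sqrt( 2 ),15*exp( - 1)/2,  pi, pi, sqrt(15), sqrt ( 19), 21*sqrt( 2 ), 80,92]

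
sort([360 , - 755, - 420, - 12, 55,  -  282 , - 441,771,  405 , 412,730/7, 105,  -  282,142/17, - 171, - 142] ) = [ - 755 , - 441,  -  420, - 282, - 282, - 171,- 142, - 12,142/17, 55,730/7,105, 360,  405, 412,  771] 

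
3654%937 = 843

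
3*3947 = 11841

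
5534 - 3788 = 1746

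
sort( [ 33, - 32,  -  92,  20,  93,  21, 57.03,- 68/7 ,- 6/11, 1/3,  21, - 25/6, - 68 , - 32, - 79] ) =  [-92 , - 79,-68,- 32,  -  32, - 68/7,- 25/6 , - 6/11,1/3,20, 21,21, 33,57.03,  93 ]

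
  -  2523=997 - 3520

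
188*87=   16356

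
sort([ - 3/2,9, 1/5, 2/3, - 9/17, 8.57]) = [ - 3/2, - 9/17, 1/5, 2/3, 8.57, 9]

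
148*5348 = 791504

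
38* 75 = 2850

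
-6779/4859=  -6779/4859 = - 1.40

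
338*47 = 15886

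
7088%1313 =523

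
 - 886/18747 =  - 886/18747 = - 0.05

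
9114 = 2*4557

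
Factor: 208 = 2^4*13^1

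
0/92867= 0 = 0.00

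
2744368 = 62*44264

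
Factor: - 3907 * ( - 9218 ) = 2^1 * 11^1*419^1*3907^1 = 36014726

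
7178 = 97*74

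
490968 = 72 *6819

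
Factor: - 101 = -101^1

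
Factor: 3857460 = 2^2*3^1*5^1 * 239^1*269^1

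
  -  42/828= - 7/138 = - 0.05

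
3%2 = 1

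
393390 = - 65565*( - 6) 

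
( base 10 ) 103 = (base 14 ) 75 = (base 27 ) 3M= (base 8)147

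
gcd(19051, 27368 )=1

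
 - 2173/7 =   -  311 + 4/7 = -  310.43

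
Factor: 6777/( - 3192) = -2259/1064 = - 2^ ( - 3 )*3^2*7^( - 1)*19^ (-1)* 251^1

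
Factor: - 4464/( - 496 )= 3^2  =  9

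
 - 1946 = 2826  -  4772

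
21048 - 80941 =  - 59893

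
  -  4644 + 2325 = - 2319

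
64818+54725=119543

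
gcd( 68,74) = 2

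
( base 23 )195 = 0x2e5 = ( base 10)741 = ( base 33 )MF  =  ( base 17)29a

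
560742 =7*80106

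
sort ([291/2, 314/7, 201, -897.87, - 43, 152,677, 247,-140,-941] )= [ - 941, - 897.87, - 140, - 43, 314/7, 291/2,152, 201,247, 677]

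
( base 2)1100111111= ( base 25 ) 186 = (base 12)593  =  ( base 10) 831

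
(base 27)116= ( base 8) 1372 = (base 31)OI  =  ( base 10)762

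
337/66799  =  337/66799  =  0.01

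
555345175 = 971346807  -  416001632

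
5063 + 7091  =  12154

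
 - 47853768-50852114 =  - 98705882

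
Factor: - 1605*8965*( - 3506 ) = 50447220450 = 2^1 * 3^1*5^2*11^1*107^1 *163^1 * 1753^1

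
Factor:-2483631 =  - 3^2 * 163^1*1693^1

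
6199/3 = 2066  +  1/3 = 2066.33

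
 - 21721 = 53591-75312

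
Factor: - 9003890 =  - 2^1*5^1*7^1*293^1*439^1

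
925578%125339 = 48205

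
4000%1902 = 196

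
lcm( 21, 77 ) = 231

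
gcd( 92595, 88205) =5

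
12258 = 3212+9046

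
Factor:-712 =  - 2^3 * 89^1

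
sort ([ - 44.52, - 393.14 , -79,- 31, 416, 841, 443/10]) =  [ - 393.14,-79, - 44.52, - 31, 443/10,416, 841 ] 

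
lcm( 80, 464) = 2320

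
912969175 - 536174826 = 376794349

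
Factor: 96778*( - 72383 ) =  - 2^1*11^1 * 53^1*83^1* 72383^1 =- 7005081974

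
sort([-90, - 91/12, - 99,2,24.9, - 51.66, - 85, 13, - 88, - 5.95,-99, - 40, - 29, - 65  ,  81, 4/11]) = [ - 99,- 99, - 90,-88, - 85, - 65, - 51.66, - 40, - 29, - 91/12, - 5.95, 4/11, 2,13, 24.9,81 ] 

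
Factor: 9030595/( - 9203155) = -7^1*13^(- 1)*67^1*3851^1 * 141587^ (  -  1) = - 1806119/1840631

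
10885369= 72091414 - 61206045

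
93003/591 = 157+72/197 =157.37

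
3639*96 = 349344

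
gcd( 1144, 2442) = 22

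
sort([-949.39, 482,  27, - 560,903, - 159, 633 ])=[-949.39,-560, - 159,27,482,633,903 ]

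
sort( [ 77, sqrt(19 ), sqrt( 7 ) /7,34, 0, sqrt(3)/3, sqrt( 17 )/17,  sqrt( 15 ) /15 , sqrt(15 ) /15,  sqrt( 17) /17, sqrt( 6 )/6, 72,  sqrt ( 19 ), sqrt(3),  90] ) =[ 0,  sqrt (17 ) /17,  sqrt( 17)/17,sqrt ( 15)/15,sqrt(15 ) /15 , sqrt (7) /7,sqrt(6) /6, sqrt( 3 ) /3,sqrt( 3 ),sqrt( 19 ), sqrt(19 ),  34,72,77, 90]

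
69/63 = 1 + 2/21 = 1.10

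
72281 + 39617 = 111898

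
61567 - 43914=17653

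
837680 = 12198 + 825482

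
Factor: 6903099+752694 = 7655793 = 3^1 * 1237^1 * 2063^1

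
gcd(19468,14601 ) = 4867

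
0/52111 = 0 = 0.00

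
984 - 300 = 684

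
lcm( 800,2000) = 4000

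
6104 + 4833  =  10937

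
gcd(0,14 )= 14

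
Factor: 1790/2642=5^1 * 179^1*1321^( - 1 )  =  895/1321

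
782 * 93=72726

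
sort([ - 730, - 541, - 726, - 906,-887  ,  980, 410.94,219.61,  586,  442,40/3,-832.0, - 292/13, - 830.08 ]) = [ - 906 , - 887, - 832.0, - 830.08, - 730, - 726,  -  541 , - 292/13 , 40/3,  219.61,410.94,442, 586,980 ] 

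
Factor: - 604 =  - 2^2*151^1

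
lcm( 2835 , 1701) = 8505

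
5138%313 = 130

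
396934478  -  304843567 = 92090911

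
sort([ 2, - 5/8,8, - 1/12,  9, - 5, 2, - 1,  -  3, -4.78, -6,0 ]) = [  -  6,  -  5,-4.78, - 3, - 1, - 5/8,  -  1/12, 0, 2 , 2,8, 9]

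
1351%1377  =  1351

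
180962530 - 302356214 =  - 121393684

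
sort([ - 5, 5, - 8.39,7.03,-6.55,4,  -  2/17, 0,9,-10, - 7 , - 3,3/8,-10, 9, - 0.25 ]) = [  -  10 , - 10,-8.39, - 7,-6.55,- 5, - 3,-0.25,-2/17, 0,3/8,4, 5, 7.03 , 9,9 ] 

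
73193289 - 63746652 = 9446637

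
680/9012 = 170/2253 = 0.08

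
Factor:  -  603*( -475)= 3^2*5^2 * 19^1*67^1 = 286425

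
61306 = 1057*58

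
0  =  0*386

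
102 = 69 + 33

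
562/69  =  562/69 = 8.14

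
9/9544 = 9/9544 = 0.00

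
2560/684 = 3 + 127/171 = 3.74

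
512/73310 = 256/36655 = 0.01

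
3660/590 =6 + 12/59 = 6.20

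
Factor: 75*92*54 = 372600 = 2^3*3^4 * 5^2* 23^1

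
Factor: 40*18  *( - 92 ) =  -2^6*3^2 * 5^1 *23^1 = - 66240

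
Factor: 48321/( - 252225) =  - 91/475 = -5^( - 2)*7^1*13^1 * 19^( - 1 )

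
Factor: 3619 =7^1*11^1*47^1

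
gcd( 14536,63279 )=79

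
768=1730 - 962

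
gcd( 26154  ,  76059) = 9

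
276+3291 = 3567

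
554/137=4+6/137= 4.04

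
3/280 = 3/280 = 0.01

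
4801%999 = 805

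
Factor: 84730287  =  3^1*2531^1*11159^1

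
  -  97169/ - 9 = 10796+5/9 = 10796.56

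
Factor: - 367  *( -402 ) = 147534= 2^1 * 3^1*67^1*367^1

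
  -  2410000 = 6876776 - 9286776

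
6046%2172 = 1702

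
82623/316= 261 + 147/316 = 261.47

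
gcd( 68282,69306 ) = 2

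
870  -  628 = 242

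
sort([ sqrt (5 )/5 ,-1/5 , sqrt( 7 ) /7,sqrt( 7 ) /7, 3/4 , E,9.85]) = [ - 1/5, sqrt( 7 ) /7,sqrt ( 7)/7,sqrt( 5 )/5,3/4,E,9.85 ] 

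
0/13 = 0 = 0.00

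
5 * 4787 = 23935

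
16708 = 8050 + 8658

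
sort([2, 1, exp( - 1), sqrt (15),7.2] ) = [ exp( - 1), 1 , 2,sqrt ( 15),7.2 ] 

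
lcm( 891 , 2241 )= 73953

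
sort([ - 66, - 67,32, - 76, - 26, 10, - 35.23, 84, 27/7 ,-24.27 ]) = [ - 76, - 67, - 66 , -35.23, - 26, - 24.27, 27/7, 10, 32,84] 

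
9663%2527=2082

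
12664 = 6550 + 6114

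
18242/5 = 3648+2/5 = 3648.40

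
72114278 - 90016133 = - 17901855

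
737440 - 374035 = 363405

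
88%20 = 8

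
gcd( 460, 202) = 2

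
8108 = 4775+3333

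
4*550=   2200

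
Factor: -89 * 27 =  - 2403 =- 3^3* 89^1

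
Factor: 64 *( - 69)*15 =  - 2^6*3^2*5^1*23^1 = - 66240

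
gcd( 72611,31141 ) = 11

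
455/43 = 455/43= 10.58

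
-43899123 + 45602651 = 1703528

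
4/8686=2/4343  =  0.00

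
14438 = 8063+6375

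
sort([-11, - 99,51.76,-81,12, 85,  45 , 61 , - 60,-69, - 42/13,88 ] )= [-99, - 81,-69 , - 60,-11, - 42/13, 12,45, 51.76, 61,85,88]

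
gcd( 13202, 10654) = 14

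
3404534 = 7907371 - 4502837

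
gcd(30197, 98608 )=1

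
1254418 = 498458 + 755960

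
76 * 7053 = 536028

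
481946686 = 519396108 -37449422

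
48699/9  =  5411 = 5411.00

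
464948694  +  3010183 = 467958877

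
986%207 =158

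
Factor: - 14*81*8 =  - 9072 = - 2^4*3^4*7^1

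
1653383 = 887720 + 765663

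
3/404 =3/404 = 0.01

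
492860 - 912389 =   -  419529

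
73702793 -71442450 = 2260343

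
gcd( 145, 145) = 145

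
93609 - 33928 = 59681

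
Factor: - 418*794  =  - 2^2*11^1 * 19^1 * 397^1 =- 331892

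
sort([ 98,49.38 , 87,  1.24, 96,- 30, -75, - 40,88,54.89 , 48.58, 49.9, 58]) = [ - 75,  -  40, - 30,1.24, 48.58, 49.38,49.9, 54.89, 58,87, 88 , 96,98]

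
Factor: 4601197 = 79^1 * 58243^1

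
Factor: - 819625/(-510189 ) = 3^ (-1)* 5^3*79^1* 83^1 * 170063^( -1)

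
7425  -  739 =6686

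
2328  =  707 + 1621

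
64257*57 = 3662649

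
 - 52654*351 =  - 18481554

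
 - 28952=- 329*88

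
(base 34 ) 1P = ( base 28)23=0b111011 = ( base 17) 38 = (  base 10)59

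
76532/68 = 1125  +  8/17 = 1125.47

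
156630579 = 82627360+74003219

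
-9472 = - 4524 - 4948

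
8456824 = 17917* 472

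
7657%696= 1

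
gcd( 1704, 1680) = 24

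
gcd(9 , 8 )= 1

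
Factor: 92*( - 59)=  - 5428=-2^2*23^1*59^1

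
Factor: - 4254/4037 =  - 2^1*3^1  *11^ ( - 1) * 367^( - 1)*709^1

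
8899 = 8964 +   -  65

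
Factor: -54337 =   -  67^1*811^1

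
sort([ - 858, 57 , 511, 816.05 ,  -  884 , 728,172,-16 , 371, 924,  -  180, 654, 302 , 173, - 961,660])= [  -  961, - 884, - 858, - 180,-16,57, 172, 173, 302 , 371, 511, 654, 660,728, 816.05  ,  924]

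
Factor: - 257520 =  - 2^4*3^1*5^1*29^1*37^1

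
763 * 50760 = 38729880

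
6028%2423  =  1182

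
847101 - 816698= 30403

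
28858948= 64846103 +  - 35987155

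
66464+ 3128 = 69592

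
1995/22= 90 + 15/22= 90.68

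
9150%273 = 141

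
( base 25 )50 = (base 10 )125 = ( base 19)6b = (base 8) 175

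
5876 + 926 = 6802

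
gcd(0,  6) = 6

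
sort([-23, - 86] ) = [ - 86, - 23]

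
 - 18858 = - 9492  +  - 9366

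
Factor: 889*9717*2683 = 23176862079 = 3^1*7^1*41^1*79^1 * 127^1* 2683^1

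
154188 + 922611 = 1076799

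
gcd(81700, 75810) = 190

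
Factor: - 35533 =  -35533^1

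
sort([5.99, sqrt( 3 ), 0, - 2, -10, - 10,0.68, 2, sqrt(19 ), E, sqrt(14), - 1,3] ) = [ - 10 , - 10,-2, - 1, 0,0.68, sqrt(3 ), 2,E,  3, sqrt( 14 ) , sqrt (19),5.99]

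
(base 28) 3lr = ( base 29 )3F9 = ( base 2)101110010111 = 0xb97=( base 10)2967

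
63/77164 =63/77164 = 0.00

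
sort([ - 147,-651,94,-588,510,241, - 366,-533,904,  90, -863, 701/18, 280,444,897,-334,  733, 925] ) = [-863, - 651,-588, - 533, -366, - 334, - 147, 701/18,  90 , 94,241, 280, 444,510,733, 897,904,925 ] 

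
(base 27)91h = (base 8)14715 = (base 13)3011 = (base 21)EKB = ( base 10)6605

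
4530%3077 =1453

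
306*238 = 72828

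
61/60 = 61/60 = 1.02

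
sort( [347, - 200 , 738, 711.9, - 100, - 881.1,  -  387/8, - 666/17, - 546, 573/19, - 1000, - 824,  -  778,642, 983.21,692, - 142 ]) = [ - 1000, - 881.1, - 824,  -  778, - 546 ,  -  200,-142,- 100, - 387/8, - 666/17,573/19, 347,642 , 692,711.9,738,983.21 ] 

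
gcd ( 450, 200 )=50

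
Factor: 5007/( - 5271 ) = -1669/1757 = - 7^(-1)*251^( - 1)*1669^1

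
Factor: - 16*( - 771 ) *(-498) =- 6143328 = - 2^5*3^2*83^1*257^1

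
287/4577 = 287/4577 =0.06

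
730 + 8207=8937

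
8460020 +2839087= 11299107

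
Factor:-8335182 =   -  2^1 * 3^1 * 857^1*1621^1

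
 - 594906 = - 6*99151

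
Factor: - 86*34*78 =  - 2^3 * 3^1 *13^1*17^1*43^1 = -228072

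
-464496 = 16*(-29031) 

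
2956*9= 26604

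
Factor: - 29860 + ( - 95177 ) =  - 3^3*11^1 * 421^1 = - 125037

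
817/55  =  817/55 = 14.85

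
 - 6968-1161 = -8129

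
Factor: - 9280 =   -  2^6*5^1 * 29^1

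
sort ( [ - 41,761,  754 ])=[ - 41 , 754, 761 ]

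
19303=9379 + 9924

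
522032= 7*74576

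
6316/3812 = 1 + 626/953 = 1.66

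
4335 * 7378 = 31983630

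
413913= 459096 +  - 45183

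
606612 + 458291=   1064903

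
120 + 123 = 243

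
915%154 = 145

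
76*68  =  5168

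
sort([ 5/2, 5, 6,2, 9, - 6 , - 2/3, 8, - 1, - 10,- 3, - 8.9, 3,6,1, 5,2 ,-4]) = [ - 10,- 8.9,-6,-4, - 3, -1, - 2/3, 1, 2,  2, 5/2,3, 5, 5, 6, 6,8,9]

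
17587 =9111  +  8476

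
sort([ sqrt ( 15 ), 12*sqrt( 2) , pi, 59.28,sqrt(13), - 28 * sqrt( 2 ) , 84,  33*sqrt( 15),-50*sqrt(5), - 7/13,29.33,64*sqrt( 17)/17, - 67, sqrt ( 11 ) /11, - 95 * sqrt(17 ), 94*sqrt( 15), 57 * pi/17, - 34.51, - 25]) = [ - 95*sqrt( 17 ), - 50*sqrt(5) , - 67, - 28*sqrt( 2), - 34.51, - 25 , - 7/13 , sqrt( 11 ) /11,pi,sqrt( 13), sqrt( 15),57 * pi/17 , 64 * sqrt( 17 )/17,12*sqrt( 2), 29.33,59.28, 84, 33*sqrt ( 15 ),94*sqrt(15)]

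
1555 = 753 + 802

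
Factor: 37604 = 2^2*7^1*17^1 * 79^1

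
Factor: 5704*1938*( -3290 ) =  - 36368818080 = - 2^5 * 3^1 * 5^1*7^1*17^1*19^1*23^1*31^1*47^1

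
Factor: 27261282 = 2^1*3^1*1039^1 * 4373^1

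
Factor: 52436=2^2*13109^1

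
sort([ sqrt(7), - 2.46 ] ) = [-2.46, sqrt(7 ) ] 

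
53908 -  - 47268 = 101176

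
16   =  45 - 29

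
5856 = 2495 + 3361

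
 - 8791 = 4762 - 13553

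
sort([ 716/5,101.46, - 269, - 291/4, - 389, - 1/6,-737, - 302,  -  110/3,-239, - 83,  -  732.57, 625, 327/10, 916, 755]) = [ - 737  , - 732.57, - 389, - 302, - 269,-239, - 83, - 291/4, - 110/3, - 1/6, 327/10,101.46, 716/5, 625,755, 916 ] 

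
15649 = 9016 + 6633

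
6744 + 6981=13725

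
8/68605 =8/68605 =0.00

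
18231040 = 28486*640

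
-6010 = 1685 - 7695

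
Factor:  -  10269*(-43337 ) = 3^2*7^2*41^1*151^1*163^1= 445027653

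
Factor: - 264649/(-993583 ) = 7^2*11^1*79^( - 1)*491^1*12577^( - 1 ) 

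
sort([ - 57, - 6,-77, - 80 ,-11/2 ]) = [ - 80, - 77,  -  57 , - 6, - 11/2] 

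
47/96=47/96 = 0.49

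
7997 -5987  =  2010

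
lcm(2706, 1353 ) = 2706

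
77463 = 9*8607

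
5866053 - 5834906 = 31147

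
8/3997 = 8/3997=0.00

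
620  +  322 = 942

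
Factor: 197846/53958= 11/3 = 3^( - 1)*11^1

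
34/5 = 34/5 = 6.80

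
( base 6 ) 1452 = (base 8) 610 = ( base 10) 392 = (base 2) 110001000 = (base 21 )ie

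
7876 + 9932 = 17808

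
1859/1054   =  1859/1054 = 1.76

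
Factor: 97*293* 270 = 7673670 = 2^1*3^3*5^1 * 97^1*293^1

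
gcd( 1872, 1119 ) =3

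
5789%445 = 4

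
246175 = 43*5725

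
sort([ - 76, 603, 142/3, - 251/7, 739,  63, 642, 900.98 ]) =[-76,-251/7,142/3, 63,603,642, 739, 900.98 ] 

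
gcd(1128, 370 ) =2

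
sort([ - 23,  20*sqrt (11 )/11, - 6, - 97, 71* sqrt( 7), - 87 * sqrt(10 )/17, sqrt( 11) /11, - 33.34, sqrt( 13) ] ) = [-97, - 33.34, - 23,  -  87*sqrt(10)/17, - 6,sqrt( 11) /11,  sqrt( 13 ),20*sqrt( 11 )/11, 71*sqrt( 7)] 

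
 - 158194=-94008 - 64186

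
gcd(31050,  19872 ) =1242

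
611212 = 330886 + 280326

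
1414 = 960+454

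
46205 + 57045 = 103250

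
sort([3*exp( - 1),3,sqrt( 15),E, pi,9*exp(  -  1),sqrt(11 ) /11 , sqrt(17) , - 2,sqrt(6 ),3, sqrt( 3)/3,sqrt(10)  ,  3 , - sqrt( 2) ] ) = [ - 2, - sqrt( 2), sqrt( 11)/11 , sqrt(3)/3,  3*exp(-1) , sqrt( 6 ), E,  3,  3,3, pi, sqrt (10 ),9 * exp(  -  1), sqrt( 15), sqrt (17) ] 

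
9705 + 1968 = 11673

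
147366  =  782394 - 635028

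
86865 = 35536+51329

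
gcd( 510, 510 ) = 510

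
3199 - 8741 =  - 5542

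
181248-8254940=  - 8073692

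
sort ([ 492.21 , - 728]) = [- 728,492.21 ] 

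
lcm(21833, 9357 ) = 65499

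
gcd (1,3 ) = 1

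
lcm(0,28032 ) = 0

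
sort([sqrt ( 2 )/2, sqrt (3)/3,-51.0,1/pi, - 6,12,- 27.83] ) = [ - 51.0, - 27.83, - 6 , 1/pi, sqrt( 3 ) /3,sqrt( 2 ) /2,12] 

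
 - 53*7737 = -410061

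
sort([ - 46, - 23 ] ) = [ - 46 ,  -  23] 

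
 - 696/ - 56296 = 87/7037=0.01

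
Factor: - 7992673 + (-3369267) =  - 2^2 * 5^1*568097^1 = -  11361940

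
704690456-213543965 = 491146491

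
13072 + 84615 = 97687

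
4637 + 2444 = 7081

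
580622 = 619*938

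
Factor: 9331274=2^1*149^1*  173^1* 181^1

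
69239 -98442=-29203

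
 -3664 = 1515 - 5179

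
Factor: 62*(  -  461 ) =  - 2^1*31^1*461^1 = - 28582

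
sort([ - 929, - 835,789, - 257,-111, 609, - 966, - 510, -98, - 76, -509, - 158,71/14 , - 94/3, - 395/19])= [ - 966, - 929 ,- 835, -510, - 509, - 257, - 158, - 111, - 98, - 76, - 94/3, - 395/19,71/14,609, 789]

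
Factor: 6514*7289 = 47480546  =  2^1*37^1 * 197^1*  3257^1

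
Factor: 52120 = 2^3*5^1 * 1303^1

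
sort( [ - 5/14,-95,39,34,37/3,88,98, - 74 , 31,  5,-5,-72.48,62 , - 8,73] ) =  [ - 95, -74,-72.48,  -  8, - 5, - 5/14, 5,37/3,31,34,39,62,73, 88 , 98]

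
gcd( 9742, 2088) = 2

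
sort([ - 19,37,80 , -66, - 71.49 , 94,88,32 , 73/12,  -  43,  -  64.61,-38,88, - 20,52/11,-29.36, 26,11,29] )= [ -71.49, - 66, - 64.61, - 43  , - 38, - 29.36 , - 20, - 19, 52/11,73/12,11 , 26,29,32 , 37,  80, 88,88,94]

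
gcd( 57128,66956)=4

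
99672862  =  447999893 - 348327031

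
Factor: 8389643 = 2273^1*3691^1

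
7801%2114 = 1459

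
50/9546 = 25/4773=0.01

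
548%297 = 251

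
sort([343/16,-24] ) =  [ - 24 , 343/16 ]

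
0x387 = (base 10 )903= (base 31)t4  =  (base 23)1G6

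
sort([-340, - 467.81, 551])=[ - 467.81, - 340, 551]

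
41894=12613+29281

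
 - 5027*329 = -1653883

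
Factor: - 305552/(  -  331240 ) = 2^1*5^ ( - 1 )*7^( - 2)*113^1 =226/245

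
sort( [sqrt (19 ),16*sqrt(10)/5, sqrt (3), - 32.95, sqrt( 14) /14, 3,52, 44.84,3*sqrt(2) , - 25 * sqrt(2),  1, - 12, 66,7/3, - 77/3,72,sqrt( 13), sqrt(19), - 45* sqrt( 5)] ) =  [ - 45*sqrt(5 ), - 25*sqrt( 2), - 32.95,  -  77/3, - 12,sqrt( 14)/14, 1,sqrt(3 ), 7/3,3,sqrt( 13),3* sqrt( 2 ),sqrt(19) , sqrt(19 ), 16*sqrt (10) /5,44.84,52,66, 72]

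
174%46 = 36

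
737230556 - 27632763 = 709597793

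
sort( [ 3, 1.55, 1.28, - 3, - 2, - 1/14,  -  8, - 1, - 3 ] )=[ - 8, - 3,-3, - 2, - 1, - 1/14, 1.28,1.55, 3 ] 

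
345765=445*777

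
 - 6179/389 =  - 16 + 45/389  =  - 15.88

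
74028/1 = 74028 = 74028.00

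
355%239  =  116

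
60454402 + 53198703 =113653105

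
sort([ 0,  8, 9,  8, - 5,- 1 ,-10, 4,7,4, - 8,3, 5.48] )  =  [ - 10, - 8, - 5, - 1,0,3, 4,4, 5.48, 7, 8, 8,9 ] 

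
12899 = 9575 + 3324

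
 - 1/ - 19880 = 1/19880 = 0.00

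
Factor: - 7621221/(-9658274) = 2^(-1)*3^1*2540407^1*4829137^( - 1)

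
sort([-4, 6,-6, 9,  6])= [ - 6, - 4, 6, 6, 9] 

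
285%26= 25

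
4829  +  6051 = 10880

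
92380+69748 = 162128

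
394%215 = 179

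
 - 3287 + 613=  - 2674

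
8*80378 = 643024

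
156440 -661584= -505144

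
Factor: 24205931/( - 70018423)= - 61^( - 1) * 1147843^(  -  1)*24205931^1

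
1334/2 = 667 = 667.00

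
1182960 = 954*1240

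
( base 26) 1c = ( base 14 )2A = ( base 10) 38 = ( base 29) 19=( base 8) 46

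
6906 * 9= 62154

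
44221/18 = 44221/18 = 2456.72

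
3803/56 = 3803/56= 67.91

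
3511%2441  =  1070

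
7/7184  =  7/7184 =0.00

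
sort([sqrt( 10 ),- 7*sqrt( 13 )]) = [-7*sqrt( 13 ),sqrt(10 )] 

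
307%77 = 76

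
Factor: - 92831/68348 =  - 2^( - 2)*7^( - 1)*2441^( - 1)*92831^1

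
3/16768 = 3/16768 = 0.00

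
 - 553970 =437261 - 991231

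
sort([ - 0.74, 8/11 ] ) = [ - 0.74, 8/11]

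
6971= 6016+955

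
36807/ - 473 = - 78 + 87/473 = - 77.82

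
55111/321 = 55111/321 = 171.69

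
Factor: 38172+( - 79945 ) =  -41773 = - 37^1 * 1129^1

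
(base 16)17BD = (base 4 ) 1132331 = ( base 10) 6077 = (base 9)8302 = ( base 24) AD5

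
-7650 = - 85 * 90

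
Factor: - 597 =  - 3^1*199^1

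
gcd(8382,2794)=2794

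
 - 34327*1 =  - 34327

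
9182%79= 18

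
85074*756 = 64315944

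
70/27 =70/27 = 2.59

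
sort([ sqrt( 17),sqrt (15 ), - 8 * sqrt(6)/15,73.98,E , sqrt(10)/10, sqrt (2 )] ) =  [ - 8*sqrt(6)/15 , sqrt( 10)/10, sqrt (2 ),E,sqrt(15 ), sqrt (17), 73.98 ]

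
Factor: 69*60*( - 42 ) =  - 173880 = -2^3*3^3 * 5^1* 7^1*23^1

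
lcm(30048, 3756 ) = 30048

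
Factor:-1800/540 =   -  10/3 =-2^1*3^ (- 1 ) * 5^1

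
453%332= 121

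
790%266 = 258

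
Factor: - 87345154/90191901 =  - 2^1 * 3^(-1)*13^1*23^(-1)*313^1*991^( - 1 )*1319^( - 1)*10733^1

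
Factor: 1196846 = 2^1*7^1*53^1*1613^1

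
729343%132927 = 64708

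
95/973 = 95/973 = 0.10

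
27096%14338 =12758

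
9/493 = 9/493 = 0.02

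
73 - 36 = 37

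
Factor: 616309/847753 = 37^1*463^( -1)*1831^ (-1) * 16657^1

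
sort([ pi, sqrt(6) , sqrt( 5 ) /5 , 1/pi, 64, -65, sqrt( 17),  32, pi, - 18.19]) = [ - 65, - 18.19,1/pi, sqrt( 5) /5,  sqrt( 6),pi, pi,sqrt( 17) , 32,  64]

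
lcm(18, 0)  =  0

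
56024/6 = 28012/3 =9337.33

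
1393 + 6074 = 7467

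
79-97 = -18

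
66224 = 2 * 33112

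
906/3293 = 906/3293 = 0.28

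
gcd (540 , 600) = 60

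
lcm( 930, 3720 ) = 3720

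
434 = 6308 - 5874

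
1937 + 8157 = 10094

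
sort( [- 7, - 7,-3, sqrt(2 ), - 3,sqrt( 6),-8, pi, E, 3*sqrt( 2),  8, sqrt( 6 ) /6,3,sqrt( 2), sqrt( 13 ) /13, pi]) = [ - 8, - 7, - 7, -3, -3, sqrt(13) /13, sqrt( 6 )/6, sqrt( 2),sqrt( 2), sqrt( 6 ), E, 3, pi, pi,3*sqrt( 2 ), 8]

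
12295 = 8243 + 4052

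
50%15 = 5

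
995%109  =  14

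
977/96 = 977/96 = 10.18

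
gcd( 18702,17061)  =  3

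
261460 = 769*340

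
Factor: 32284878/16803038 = 3^1*7^( - 1)*17^ ( - 2 ) * 229^1*4153^( -1)*23497^1 = 16142439/8401519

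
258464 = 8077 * 32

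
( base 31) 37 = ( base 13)79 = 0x64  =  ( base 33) 31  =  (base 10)100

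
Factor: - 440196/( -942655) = 2^2*3^1*5^( - 1)*7^( - 1)*23^( - 1 )*1171^ ( - 1)*36683^1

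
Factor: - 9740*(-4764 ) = 2^4 *3^1 * 5^1*397^1*487^1=46401360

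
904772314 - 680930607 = 223841707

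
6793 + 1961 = 8754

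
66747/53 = 1259+20/53 = 1259.38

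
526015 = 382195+143820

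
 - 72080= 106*( - 680) 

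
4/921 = 4/921 = 0.00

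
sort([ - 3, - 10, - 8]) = [ - 10,-8 ,-3] 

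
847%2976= 847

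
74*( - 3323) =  - 245902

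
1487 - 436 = 1051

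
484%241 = 2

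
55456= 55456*1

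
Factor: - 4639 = -4639^1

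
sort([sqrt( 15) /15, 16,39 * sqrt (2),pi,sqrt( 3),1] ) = [sqrt( 15)/15,1,sqrt( 3),  pi,16, 39*sqrt( 2) ] 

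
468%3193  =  468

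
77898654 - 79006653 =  - 1107999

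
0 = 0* 920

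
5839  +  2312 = 8151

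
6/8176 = 3/4088= 0.00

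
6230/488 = 12  +  187/244 =12.77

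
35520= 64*555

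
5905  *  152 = 897560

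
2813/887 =3 + 152/887 = 3.17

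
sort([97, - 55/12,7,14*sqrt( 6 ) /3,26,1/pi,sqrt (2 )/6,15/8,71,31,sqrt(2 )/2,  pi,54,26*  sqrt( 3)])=[ - 55/12,sqrt( 2) /6,1/pi , sqrt( 2)/2,15/8,pi,7,14*sqrt(6 ) /3,26,31,26*sqrt(3),54 , 71,97]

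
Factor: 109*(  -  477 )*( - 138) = 2^1*3^3 * 23^1  *53^1*109^1 = 7175034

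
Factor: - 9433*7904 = - 74558432 = - 2^5*13^1*19^1*9433^1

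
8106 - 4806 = 3300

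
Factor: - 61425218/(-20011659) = 2^1*3^( - 1)*113^1* 191^1 * 1423^1*6670553^ (-1)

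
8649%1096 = 977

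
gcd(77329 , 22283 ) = 1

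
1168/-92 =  - 13 + 7/23 = - 12.70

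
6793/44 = 154+17/44 = 154.39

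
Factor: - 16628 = -2^2*4157^1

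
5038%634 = 600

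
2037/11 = 185  +  2/11 = 185.18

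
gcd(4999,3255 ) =1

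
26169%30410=26169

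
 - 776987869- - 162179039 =- 614808830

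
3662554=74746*49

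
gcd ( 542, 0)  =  542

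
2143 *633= 1356519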